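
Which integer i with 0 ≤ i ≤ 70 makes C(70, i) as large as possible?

C(70,i) is maximized at i = 70/2 = 35.

35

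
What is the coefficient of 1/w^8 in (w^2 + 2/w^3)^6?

240

General term: C(6,j)·(w^2)^j·(2/w^3)^(6-j), with w-exponent 2j − 3(6−j) = 5j − 18.
Set 5j − 18 = -8: j = 2.
C(6,2) = 15; 1^2 = 1; 2^4 = 16.
Coefficient = 15 · 1 · 16 = 240.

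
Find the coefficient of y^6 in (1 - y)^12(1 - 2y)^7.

160664

Coefficient of y^6 = Σ_{j} C(12,j)·(-1)^j·C(7,6-j)·(-2)^(6-j) for j from 0 to 6.
= 448 + 8064 + 36960 + 61600 + 41580 + 11088 + 924 = 160664.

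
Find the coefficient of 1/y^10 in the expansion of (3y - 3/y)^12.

General term: C(12,j)·(3y)^j·(-3/y)^(12-j), with y-exponent 1j − 1(12−j) = 2j − 12.
Set 2j − 12 = -10: j = 1.
C(12,1) = 12; 3^1 = 3; (-3)^11 = -177147.
Coefficient = 12 · 3 · (-177147) = -6377292.

-6377292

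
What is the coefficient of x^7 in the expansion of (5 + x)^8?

The general term is C(8,j)·(5)^j·(x)^(8-j); the x^7 term has j = 1.
C(8,1) = 8.
Coefficient = C(8,1) · 5^1 = 8 · 5 = 40.

40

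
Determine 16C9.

C(16,9) = C(16,7) by symmetry.
C(16,7) = (16·15·14·13·12·11·10) / 7! = 57657600 / 5040 = 11440.

11440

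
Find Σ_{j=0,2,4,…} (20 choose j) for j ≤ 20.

Half of (1+1)^20 + (1−1)^20 gives the even-index sum: 2^19 = 524288.

524288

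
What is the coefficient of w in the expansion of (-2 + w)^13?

53248

The general term is C(13,j)·(-2)^j·(w)^(13-j); the w^1 term has j = 12.
C(13,12) = 13.
Coefficient = C(13,12) · (-2)^12 = 13 · 4096 = 53248.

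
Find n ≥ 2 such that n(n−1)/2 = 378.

n(n−1)/2 = 378 ⇒ n(n−1) = 756. Since 28·27 = 756, n = 28.

28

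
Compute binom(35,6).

C(35,6) = (35·34·33·32·31·30) / 6! = 1168675200 / 720 = 1623160.

1623160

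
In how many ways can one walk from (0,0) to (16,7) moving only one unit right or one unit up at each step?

Each path is a sequence of 23 steps with 16 rights: C(23,16) = 245157.

245157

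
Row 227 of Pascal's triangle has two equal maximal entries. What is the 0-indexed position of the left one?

113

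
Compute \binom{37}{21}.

12875774670

C(37,21) = C(37,16) by symmetry.
C(37,16) = (37·36·35·34·33·32·31·30·29·28·27·26·25·24·23·22) / 16! = 269397128065642536960000 / 20922789888000 = 12875774670.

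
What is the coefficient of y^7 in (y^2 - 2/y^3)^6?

General term: C(6,j)·(y^2)^j·(-2/y^3)^(6-j), with y-exponent 2j − 3(6−j) = 5j − 18.
Set 5j − 18 = 7: j = 5.
C(6,5) = 6; 1^5 = 1; (-2)^1 = -2.
Coefficient = 6 · 1 · (-2) = -12.

-12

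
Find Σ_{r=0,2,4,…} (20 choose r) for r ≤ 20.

524288

Half of (1+1)^20 + (1−1)^20 gives the even-index sum: 2^19 = 524288.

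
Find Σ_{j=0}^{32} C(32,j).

4294967296

The entries of row 32 sum to 2^32 = 4294967296.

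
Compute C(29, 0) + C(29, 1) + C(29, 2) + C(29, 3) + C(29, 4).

27841

1 + 29 + 406 + 3654 + 23751 = 27841.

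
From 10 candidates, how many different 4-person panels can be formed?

This is C(10,4) = 210.

210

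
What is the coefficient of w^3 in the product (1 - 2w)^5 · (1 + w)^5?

Coefficient of w^3 = Σ_{j} C(5,j)·(-2)^j·C(5,3-j)·1^(3-j) for j from 0 to 3.
= 10 + (-100) + 200 + (-80) = 30.

30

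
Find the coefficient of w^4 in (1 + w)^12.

495

The general term is C(12,j)·(1)^j·(w)^(12-j); the w^4 term has j = 8.
C(12,8) = 495.
Coefficient = C(12,8) = 495.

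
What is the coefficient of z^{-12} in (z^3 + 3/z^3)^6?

1458

General term: C(6,j)·(z^3)^j·(3/z^3)^(6-j), with z-exponent 3j − 3(6−j) = 6j − 18.
Set 6j − 18 = -12: j = 1.
C(6,1) = 6; 1^1 = 1; 3^5 = 243.
Coefficient = 6 · 1 · 243 = 1458.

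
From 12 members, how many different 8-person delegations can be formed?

495

This is C(12,8) = 495.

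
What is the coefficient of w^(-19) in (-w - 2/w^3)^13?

General term: C(13,j)·(-w)^j·(-2/w^3)^(13-j), with w-exponent 1j − 3(13−j) = 4j − 39.
Set 4j − 39 = -19: j = 5.
C(13,5) = 1287; (-1)^5 = -1; (-2)^8 = 256.
Coefficient = 1287 · (-1) · 256 = -329472.

-329472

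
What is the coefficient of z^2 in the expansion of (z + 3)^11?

The general term is C(11,j)·(z)^j·(3)^(11-j); the z^2 term has j = 2.
C(11,2) = 55.
Coefficient = C(11,2) · 3^9 = 55 · 19683 = 1082565.

1082565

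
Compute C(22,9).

497420

C(22,9) = (22·21·20·19·18·17·16·15·14) / 9! = 180503769600 / 362880 = 497420.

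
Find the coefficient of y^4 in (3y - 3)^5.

-1215

The general term is C(5,j)·(3y)^j·(-3)^(5-j); the y^4 term has j = 4.
C(5,4) = 5.
Coefficient = C(5,4) · 3^4 · (-3)^1 = 5 · 81 · (-3) = -1215.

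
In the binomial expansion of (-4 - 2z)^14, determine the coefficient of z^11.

47710208

The general term is C(14,j)·(-4)^j·(-2z)^(14-j); the z^11 term has j = 3.
C(14,3) = 364.
Coefficient = C(14,3) · (-4)^3 · (-2)^11 = 364 · (-64) · (-2048) = 47710208.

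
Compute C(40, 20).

137846528820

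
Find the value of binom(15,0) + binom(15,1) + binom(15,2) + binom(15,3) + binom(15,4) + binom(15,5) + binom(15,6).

9949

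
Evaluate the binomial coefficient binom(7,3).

35

C(7,3) = (7·6·5) / 3! = 210 / 6 = 35.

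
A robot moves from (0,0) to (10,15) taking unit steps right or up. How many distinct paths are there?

3268760

Each path is a sequence of 25 steps with 10 rights: C(25,10) = 3268760.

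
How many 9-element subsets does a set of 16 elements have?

11440

C(16,9) = C(16,7) by symmetry.
C(16,7) = (16·15·14·13·12·11·10) / 7! = 57657600 / 5040 = 11440.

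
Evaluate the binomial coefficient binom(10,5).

C(10,5) = (10·9·8·7·6) / 5! = 30240 / 120 = 252.

252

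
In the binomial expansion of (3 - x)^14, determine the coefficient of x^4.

59108049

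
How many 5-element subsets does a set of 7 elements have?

21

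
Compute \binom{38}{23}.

15471286560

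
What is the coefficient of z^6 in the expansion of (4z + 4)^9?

22020096

The general term is C(9,j)·(4z)^j·(4)^(9-j); the z^6 term has j = 6.
C(9,6) = 84.
Coefficient = C(9,6) · 4^6 · 4^3 = 84 · 4096 · 64 = 22020096.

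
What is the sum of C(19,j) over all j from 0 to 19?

The entries of row 19 sum to 2^19 = 524288.

524288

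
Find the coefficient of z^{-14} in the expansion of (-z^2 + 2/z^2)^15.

2795520

General term: C(15,j)·(-z^2)^j·(2/z^2)^(15-j), with z-exponent 2j − 2(15−j) = 4j − 30.
Set 4j − 30 = -14: j = 4.
C(15,4) = 1365; (-1)^4 = 1; 2^11 = 2048.
Coefficient = 1365 · 1 · 2048 = 2795520.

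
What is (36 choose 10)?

254186856

C(36,10) = (36·35·34·33·32·31·30·29·28·27) / 10! = 922393263052800 / 3628800 = 254186856.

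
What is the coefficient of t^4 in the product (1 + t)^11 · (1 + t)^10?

(1 + t)^11(1 + t)^10 = (1 + t)^21, so the coefficient of t^4 is C(21,4)·1^4 = 5985·1 = 5985.

5985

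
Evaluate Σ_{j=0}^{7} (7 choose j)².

By Vandermonde's identity, Σ C(7,j)² = C(14,7) = 3432.

3432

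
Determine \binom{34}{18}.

2203961430

C(34,18) = C(34,16) by symmetry.
C(34,16) = (34·33·32·31·30·29·28·27·26·25·24·23·22·21·20·19) / 16! = 46113021921146019840000 / 20922789888000 = 2203961430.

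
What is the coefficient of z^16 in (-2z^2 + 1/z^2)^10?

-5120

General term: C(10,j)·(-2z^2)^j·(1/z^2)^(10-j), with z-exponent 2j − 2(10−j) = 4j − 20.
Set 4j − 20 = 16: j = 9.
C(10,9) = 10; (-2)^9 = -512; 1^1 = 1.
Coefficient = 10 · (-512) · 1 = -5120.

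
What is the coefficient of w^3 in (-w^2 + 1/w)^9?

126

General term: C(9,j)·(-w^2)^j·(1/w)^(9-j), with w-exponent 2j − 1(9−j) = 3j − 9.
Set 3j − 9 = 3: j = 4.
C(9,4) = 126; (-1)^4 = 1; 1^5 = 1.
Coefficient = 126 · 1 · 1 = 126.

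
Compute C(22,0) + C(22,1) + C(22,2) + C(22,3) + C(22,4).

9109

1 + 22 + 231 + 1540 + 7315 = 9109.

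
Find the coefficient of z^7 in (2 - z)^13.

The general term is C(13,j)·(2)^j·(-z)^(13-j); the z^7 term has j = 6.
C(13,6) = 1716.
Coefficient = C(13,6) · 2^6 · (-1)^7 = 1716 · 64 · (-1) = -109824.

-109824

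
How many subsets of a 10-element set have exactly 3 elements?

120

Choose the 3 positions: C(10,3) = 120.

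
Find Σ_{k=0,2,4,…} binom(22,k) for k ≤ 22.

2097152

Half of (1+1)^22 + (1−1)^22 gives the even-index sum: 2^21 = 2097152.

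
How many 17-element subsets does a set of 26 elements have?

3124550

C(26,17) = C(26,9) by symmetry.
C(26,9) = (26·25·24·23·22·21·20·19·18) / 9! = 1133836704000 / 362880 = 3124550.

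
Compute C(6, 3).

20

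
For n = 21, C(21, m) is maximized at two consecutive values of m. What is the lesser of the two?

For odd n = 21, C(21,m) peaks at m = (n−1)/2 and (n+1)/2; the lesser is 10.

10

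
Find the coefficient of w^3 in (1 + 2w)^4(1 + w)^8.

504

Coefficient of w^3 = Σ_{j} C(4,j)·2^j·C(8,3-j)·1^(3-j) for j from 0 to 3.
= 56 + 224 + 192 + 32 = 504.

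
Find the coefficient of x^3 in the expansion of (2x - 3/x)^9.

General term: C(9,j)·(2x)^j·(-3/x)^(9-j), with x-exponent 1j − 1(9−j) = 2j − 9.
Set 2j − 9 = 3: j = 6.
C(9,6) = 84; 2^6 = 64; (-3)^3 = -27.
Coefficient = 84 · 64 · (-27) = -145152.

-145152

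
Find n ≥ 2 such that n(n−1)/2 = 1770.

n(n−1)/2 = 1770 ⇒ n(n−1) = 3540. Since 60·59 = 3540, n = 60.

60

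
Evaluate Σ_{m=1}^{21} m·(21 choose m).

Since m·C(21,m) = 21·C(20,m−1), the sum is 21·2^20 = 21·1048576 = 22020096.

22020096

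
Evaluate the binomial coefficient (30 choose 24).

C(30,24) = C(30,6) by symmetry.
C(30,6) = (30·29·28·27·26·25) / 6! = 427518000 / 720 = 593775.

593775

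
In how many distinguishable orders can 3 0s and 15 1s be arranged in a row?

816

Choose positions for the 0s: C(18,3) = 816.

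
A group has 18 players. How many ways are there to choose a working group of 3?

This is C(18,3) = 816.

816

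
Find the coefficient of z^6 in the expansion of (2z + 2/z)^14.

General term: C(14,j)·(2z)^j·(2/z)^(14-j), with z-exponent 1j − 1(14−j) = 2j − 14.
Set 2j − 14 = 6: j = 10.
C(14,10) = 1001; 2^10 = 1024; 2^4 = 16.
Coefficient = 1001 · 1024 · 16 = 16400384.

16400384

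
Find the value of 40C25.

C(40,25) = C(40,15) by symmetry.
C(40,15) = (40·39·38·37·36·35·34·33·32·31·30·29·28·27·26) / 15! = 52601652673686724608000 / 1307674368000 = 40225345056.

40225345056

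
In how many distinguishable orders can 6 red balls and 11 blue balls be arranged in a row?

12376

Choose positions for the red balls: C(17,6) = 12376.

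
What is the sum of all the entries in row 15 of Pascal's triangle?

32768

The entries of row 15 sum to 2^15 = 32768.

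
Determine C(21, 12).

C(21,12) = C(21,9) by symmetry.
C(21,9) = (21·20·19·18·17·16·15·14·13) / 9! = 106661318400 / 362880 = 293930.

293930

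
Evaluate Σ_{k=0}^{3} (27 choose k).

3304

1 + 27 + 351 + 2925 = 3304.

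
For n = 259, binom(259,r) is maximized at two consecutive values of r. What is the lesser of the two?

For odd n = 259, C(259,r) peaks at r = (n−1)/2 and (n+1)/2; the lesser is 129.

129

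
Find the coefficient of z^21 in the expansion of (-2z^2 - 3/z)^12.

73728

General term: C(12,j)·(-2z^2)^j·(-3/z)^(12-j), with z-exponent 2j − 1(12−j) = 3j − 12.
Set 3j − 12 = 21: j = 11.
C(12,11) = 12; (-2)^11 = -2048; (-3)^1 = -3.
Coefficient = 12 · (-2048) · (-3) = 73728.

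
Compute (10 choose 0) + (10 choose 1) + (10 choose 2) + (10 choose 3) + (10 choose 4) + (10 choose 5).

638

1 + 10 + 45 + 120 + 210 + 252 = 638.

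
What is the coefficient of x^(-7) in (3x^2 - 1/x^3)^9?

General term: C(9,j)·(3x^2)^j·(-1/x^3)^(9-j), with x-exponent 2j − 3(9−j) = 5j − 27.
Set 5j − 27 = -7: j = 4.
C(9,4) = 126; 3^4 = 81; (-1)^5 = -1.
Coefficient = 126 · 81 · (-1) = -10206.

-10206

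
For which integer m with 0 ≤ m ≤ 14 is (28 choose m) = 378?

2

C(28,m) increases on 0 ≤ m ≤ 14. C(28,1) = 28 and C(28,2) = 378, so m = 2.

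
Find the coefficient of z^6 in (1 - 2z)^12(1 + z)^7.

-4809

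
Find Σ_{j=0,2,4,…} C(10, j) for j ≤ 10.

Even-j terms of row 10 sum to 2^9 = 512.

512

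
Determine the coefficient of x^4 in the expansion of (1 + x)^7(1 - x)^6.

15

Coefficient of x^4 = Σ_{j} C(7,j)·1^j·C(6,4-j)·(-1)^(4-j) for j from 0 to 4.
= 15 + (-140) + 315 + (-210) + 35 = 15.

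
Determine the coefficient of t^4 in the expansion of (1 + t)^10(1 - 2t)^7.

Coefficient of t^4 = Σ_{j} C(10,j)·1^j·C(7,4-j)·(-2)^(4-j) for j from 0 to 4.
= 560 + (-2800) + 3780 + (-1680) + 210 = 70.

70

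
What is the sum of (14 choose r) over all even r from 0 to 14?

8192

Even-r terms of row 14 sum to 2^13 = 8192.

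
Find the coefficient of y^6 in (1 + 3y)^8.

20412

The general term is C(8,j)·(1)^j·(3y)^(8-j); the y^6 term has j = 2.
C(8,2) = 28.
Coefficient = C(8,2) · 3^6 = 28 · 729 = 20412.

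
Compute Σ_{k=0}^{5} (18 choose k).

1 + 18 + 153 + 816 + 3060 + 8568 = 12616.

12616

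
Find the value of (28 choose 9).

6906900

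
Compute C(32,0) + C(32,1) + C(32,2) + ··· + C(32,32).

Setting x = 1 in (1+x)^32 gives Σ C(32,j) = 2^32 = 4294967296.

4294967296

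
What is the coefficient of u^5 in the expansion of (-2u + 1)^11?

The general term is C(11,j)·(-2u)^j·(1)^(11-j); the u^5 term has j = 5.
C(11,5) = 462.
Coefficient = C(11,5) · (-2)^5 = 462 · (-32) = -14784.

-14784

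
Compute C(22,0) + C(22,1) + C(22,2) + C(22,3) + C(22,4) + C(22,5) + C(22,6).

1 + 22 + 231 + 1540 + 7315 + 26334 + 74613 = 110056.

110056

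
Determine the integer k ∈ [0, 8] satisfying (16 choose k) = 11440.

7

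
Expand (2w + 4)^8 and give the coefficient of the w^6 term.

The general term is C(8,j)·(2w)^j·(4)^(8-j); the w^6 term has j = 6.
C(8,6) = 28.
Coefficient = C(8,6) · 2^6 · 4^2 = 28 · 64 · 16 = 28672.

28672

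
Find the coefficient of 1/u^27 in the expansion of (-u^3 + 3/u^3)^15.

-241805655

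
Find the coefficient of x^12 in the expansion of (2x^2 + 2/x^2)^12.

901120

General term: C(12,j)·(2x^2)^j·(2/x^2)^(12-j), with x-exponent 2j − 2(12−j) = 4j − 24.
Set 4j − 24 = 12: j = 9.
C(12,9) = 220; 2^9 = 512; 2^3 = 8.
Coefficient = 220 · 512 · 8 = 901120.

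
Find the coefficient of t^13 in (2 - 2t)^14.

-229376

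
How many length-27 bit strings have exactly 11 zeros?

13037895

Choose the 11 positions: C(27,11) = 13037895.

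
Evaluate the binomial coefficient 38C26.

2707475148

C(38,26) = C(38,12) by symmetry.
C(38,12) = (38·37·36·35·34·33·32·31·30·29·28·27) / 12! = 1296884927852236800 / 479001600 = 2707475148.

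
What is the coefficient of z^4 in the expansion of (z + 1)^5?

5

The general term is C(5,j)·(z)^j·(1)^(5-j); the z^4 term has j = 4.
C(5,4) = 5.
Coefficient = C(5,4) = 5.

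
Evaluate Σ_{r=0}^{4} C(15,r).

1 + 15 + 105 + 455 + 1365 = 1941.

1941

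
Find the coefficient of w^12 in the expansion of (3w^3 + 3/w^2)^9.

1653372

General term: C(9,j)·(3w^3)^j·(3/w^2)^(9-j), with w-exponent 3j − 2(9−j) = 5j − 18.
Set 5j − 18 = 12: j = 6.
C(9,6) = 84; 3^6 = 729; 3^3 = 27.
Coefficient = 84 · 729 · 27 = 1653372.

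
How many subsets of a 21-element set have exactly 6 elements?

54264

Choose the 6 positions: C(21,6) = 54264.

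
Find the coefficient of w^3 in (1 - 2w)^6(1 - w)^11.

-1645

Coefficient of w^3 = Σ_{j} C(6,j)·(-2)^j·C(11,3-j)·(-1)^(3-j) for j from 0 to 3.
= (-165) + (-660) + (-660) + (-160) = -1645.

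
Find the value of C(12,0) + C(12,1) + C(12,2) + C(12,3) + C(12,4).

794

1 + 12 + 66 + 220 + 495 = 794.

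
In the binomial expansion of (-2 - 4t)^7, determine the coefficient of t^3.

The general term is C(7,j)·(-2)^j·(-4t)^(7-j); the t^3 term has j = 4.
C(7,4) = 35.
Coefficient = C(7,4) · (-2)^4 · (-4)^3 = 35 · 16 · (-64) = -35840.

-35840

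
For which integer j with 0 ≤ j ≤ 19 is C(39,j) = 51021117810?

17

C(39,j) increases on 0 ≤ j ≤ 19. C(39,16) = 37711260990 and C(39,17) = 51021117810, so j = 17.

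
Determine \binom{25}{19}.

177100

C(25,19) = C(25,6) by symmetry.
C(25,6) = (25·24·23·22·21·20) / 6! = 127512000 / 720 = 177100.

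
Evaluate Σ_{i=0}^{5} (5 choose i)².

252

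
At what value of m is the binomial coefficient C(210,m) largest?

C(210,m) is maximized at m = 210/2 = 105.

105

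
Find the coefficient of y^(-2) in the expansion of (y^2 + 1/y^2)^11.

462

General term: C(11,j)·(y^2)^j·(1/y^2)^(11-j), with y-exponent 2j − 2(11−j) = 4j − 22.
Set 4j − 22 = -2: j = 5.
C(11,5) = 462; 1^5 = 1; 1^6 = 1.
Coefficient = 462 · 1 · 1 = 462.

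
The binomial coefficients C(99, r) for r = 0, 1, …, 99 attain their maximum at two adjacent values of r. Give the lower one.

49

For odd n = 99, C(99,r) peaks at r = (n−1)/2 and (n+1)/2; the lower is 49.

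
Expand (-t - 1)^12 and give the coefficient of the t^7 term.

The general term is C(12,j)·(-t)^j·(-1)^(12-j); the t^7 term has j = 7.
C(12,7) = 792.
Coefficient = C(12,7) · (-1)^7 · (-1)^5 = 792 · (-1) · (-1) = 792.

792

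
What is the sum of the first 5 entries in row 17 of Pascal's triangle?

3214

1 + 17 + 136 + 680 + 2380 = 3214.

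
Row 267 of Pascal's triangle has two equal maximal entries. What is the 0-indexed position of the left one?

For odd n = 267, C(267,j) peaks at j = (n−1)/2 and (n+1)/2; the lower is 133.

133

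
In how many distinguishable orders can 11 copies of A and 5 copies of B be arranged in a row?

4368

Choose positions for the A's: C(16,11) = 4368.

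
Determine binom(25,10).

3268760

C(25,10) = (25·24·23·22·21·20·19·18·17·16) / 10! = 11861676288000 / 3628800 = 3268760.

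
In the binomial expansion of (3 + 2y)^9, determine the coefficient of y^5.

326592

The general term is C(9,j)·(3)^j·(2y)^(9-j); the y^5 term has j = 4.
C(9,4) = 126.
Coefficient = C(9,4) · 3^4 · 2^5 = 126 · 81 · 32 = 326592.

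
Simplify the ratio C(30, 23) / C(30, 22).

8/23

C(n,k+1)/C(n,k) = (n−k)/(k+1) = (30−22)/(22+1) = 8/23.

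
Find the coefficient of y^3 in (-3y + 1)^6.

The general term is C(6,j)·(-3y)^j·(1)^(6-j); the y^3 term has j = 3.
C(6,3) = 20.
Coefficient = C(6,3) · (-3)^3 = 20 · (-27) = -540.

-540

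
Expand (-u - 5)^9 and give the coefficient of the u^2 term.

The general term is C(9,j)·(-u)^j·(-5)^(9-j); the u^2 term has j = 2.
C(9,2) = 36.
Coefficient = C(9,2) · (-5)^7 = 36 · (-78125) = -2812500.

-2812500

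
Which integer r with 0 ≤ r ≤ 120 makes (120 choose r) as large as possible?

60

C(120,r) is maximized at r = 120/2 = 60.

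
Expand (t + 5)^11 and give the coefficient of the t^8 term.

The general term is C(11,j)·(t)^j·(5)^(11-j); the t^8 term has j = 8.
C(11,8) = 165.
Coefficient = C(11,8) · 5^3 = 165 · 125 = 20625.

20625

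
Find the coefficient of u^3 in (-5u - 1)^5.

-1250

The general term is C(5,j)·(-5u)^j·(-1)^(5-j); the u^3 term has j = 3.
C(5,3) = 10.
Coefficient = C(5,3) · (-5)^3 = 10 · (-125) = -1250.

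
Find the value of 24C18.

C(24,18) = C(24,6) by symmetry.
C(24,6) = (24·23·22·21·20·19) / 6! = 96909120 / 720 = 134596.

134596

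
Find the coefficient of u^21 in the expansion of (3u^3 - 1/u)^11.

General term: C(11,j)·(3u^3)^j·(-1/u)^(11-j), with u-exponent 3j − 1(11−j) = 4j − 11.
Set 4j − 11 = 21: j = 8.
C(11,8) = 165; 3^8 = 6561; (-1)^3 = -1.
Coefficient = 165 · 6561 · (-1) = -1082565.

-1082565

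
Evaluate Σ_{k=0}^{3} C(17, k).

834

1 + 17 + 136 + 680 = 834.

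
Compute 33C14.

818809200

C(33,14) = (33·32·31·30·29·28·27·26·25·24·23·22·21·20) / 14! = 71382386874839040000 / 87178291200 = 818809200.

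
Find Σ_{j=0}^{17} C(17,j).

Setting x = 1 in (1+x)^17 gives Σ C(17,j) = 2^17 = 131072.

131072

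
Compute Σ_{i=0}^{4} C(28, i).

24158

1 + 28 + 378 + 3276 + 20475 = 24158.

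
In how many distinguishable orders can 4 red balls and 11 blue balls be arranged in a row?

1365

Choose positions for the red balls: C(15,4) = 1365.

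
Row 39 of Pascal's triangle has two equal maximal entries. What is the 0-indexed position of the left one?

19

For odd n = 39, C(39,m) peaks at m = (n−1)/2 and (n+1)/2; the smaller is 19.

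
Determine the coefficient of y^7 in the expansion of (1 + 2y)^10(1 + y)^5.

201780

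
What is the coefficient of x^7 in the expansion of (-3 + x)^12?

-192456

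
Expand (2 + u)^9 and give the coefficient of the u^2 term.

4608

The general term is C(9,j)·(2)^j·(u)^(9-j); the u^2 term has j = 7.
C(9,7) = 36.
Coefficient = C(9,7) · 2^7 = 36 · 128 = 4608.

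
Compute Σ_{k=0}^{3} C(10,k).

176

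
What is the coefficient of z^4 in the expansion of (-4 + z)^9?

-129024

The general term is C(9,j)·(-4)^j·(z)^(9-j); the z^4 term has j = 5.
C(9,5) = 126.
Coefficient = C(9,5) · (-4)^5 = 126 · (-1024) = -129024.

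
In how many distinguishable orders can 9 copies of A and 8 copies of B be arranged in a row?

24310

Choose positions for the A's: C(17,9) = 24310.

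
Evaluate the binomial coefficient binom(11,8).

C(11,8) = C(11,3) by symmetry.
C(11,3) = (11·10·9) / 3! = 990 / 6 = 165.

165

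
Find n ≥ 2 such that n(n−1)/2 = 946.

44

n(n−1)/2 = 946 ⇒ n(n−1) = 1892. Since 44·43 = 1892, n = 44.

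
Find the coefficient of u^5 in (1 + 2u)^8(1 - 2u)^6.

960

Coefficient of u^5 = Σ_{j} C(8,j)·2^j·C(6,5-j)·(-2)^(5-j) for j from 0 to 5.
= (-192) + 3840 + (-17920) + 26880 + (-13440) + 1792 = 960.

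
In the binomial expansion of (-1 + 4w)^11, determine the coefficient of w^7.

5406720

The general term is C(11,j)·(-1)^j·(4w)^(11-j); the w^7 term has j = 4.
C(11,4) = 330.
Coefficient = C(11,4) · 4^7 = 330 · 16384 = 5406720.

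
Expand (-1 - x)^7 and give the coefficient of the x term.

The general term is C(7,j)·(-1)^j·(-x)^(7-j); the x^1 term has j = 6.
C(7,6) = 7.
Coefficient = C(7,6) · (-1)^1 = 7 · (-1) = -7.

-7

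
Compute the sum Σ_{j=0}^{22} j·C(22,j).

46137344

Since j·C(22,j) = 22·C(21,j−1), the sum is 22·2^21 = 22·2097152 = 46137344.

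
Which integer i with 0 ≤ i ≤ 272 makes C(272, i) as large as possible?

C(272,i) is maximized at i = 272/2 = 136.

136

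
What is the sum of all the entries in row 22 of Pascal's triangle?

4194304

Setting x = 1 in (1+x)^22 gives Σ C(22,j) = 2^22 = 4194304.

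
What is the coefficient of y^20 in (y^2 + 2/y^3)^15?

General term: C(15,j)·(y^2)^j·(2/y^3)^(15-j), with y-exponent 2j − 3(15−j) = 5j − 45.
Set 5j − 45 = 20: j = 13.
C(15,13) = 105; 1^13 = 1; 2^2 = 4.
Coefficient = 105 · 1 · 4 = 420.

420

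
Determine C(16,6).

8008

C(16,6) = (16·15·14·13·12·11) / 6! = 5765760 / 720 = 8008.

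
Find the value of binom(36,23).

C(36,23) = C(36,13) by symmetry.
C(36,13) = (36·35·34·33·32·31·30·29·28·27·26·25·24) / 13! = 14389334903623680000 / 6227020800 = 2310789600.

2310789600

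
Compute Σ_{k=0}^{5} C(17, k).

1 + 17 + 136 + 680 + 2380 + 6188 = 9402.

9402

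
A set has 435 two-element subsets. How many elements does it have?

n(n−1)/2 = 435 ⇒ n(n−1) = 870. Since 30·29 = 870, n = 30.

30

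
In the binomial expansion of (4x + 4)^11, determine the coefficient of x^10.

46137344

The general term is C(11,j)·(4x)^j·(4)^(11-j); the x^10 term has j = 10.
C(11,10) = 11.
Coefficient = C(11,10) · 4^10 · 4^1 = 11 · 1048576 · 4 = 46137344.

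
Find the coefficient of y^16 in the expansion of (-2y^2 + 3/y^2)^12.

608256

General term: C(12,j)·(-2y^2)^j·(3/y^2)^(12-j), with y-exponent 2j − 2(12−j) = 4j − 24.
Set 4j − 24 = 16: j = 10.
C(12,10) = 66; (-2)^10 = 1024; 3^2 = 9.
Coefficient = 66 · 1024 · 9 = 608256.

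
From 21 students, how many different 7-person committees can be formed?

116280

This is C(21,7) = 116280.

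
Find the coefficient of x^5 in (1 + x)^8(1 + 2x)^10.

73360

Coefficient of x^5 = Σ_{j} C(8,j)·1^j·C(10,5-j)·2^(5-j) for j from 0 to 5.
= 8064 + 26880 + 26880 + 10080 + 1400 + 56 = 73360.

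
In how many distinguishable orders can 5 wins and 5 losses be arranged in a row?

Choose positions for the wins: C(10,5) = 252.

252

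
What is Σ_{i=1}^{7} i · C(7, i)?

448

Since i·C(7,i) = 7·C(6,i−1), the sum is 7·2^6 = 7·64 = 448.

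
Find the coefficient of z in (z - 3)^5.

405

The general term is C(5,j)·(z)^j·(-3)^(5-j); the z^1 term has j = 1.
C(5,1) = 5.
Coefficient = C(5,1) · (-3)^4 = 5 · 81 = 405.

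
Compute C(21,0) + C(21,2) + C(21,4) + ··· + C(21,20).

1048576

Even-j terms of row 21 sum to 2^20 = 1048576.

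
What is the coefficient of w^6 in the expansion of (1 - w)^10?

The general term is C(10,j)·(1)^j·(-w)^(10-j); the w^6 term has j = 4.
C(10,4) = 210.
Coefficient = C(10,4) = 210.

210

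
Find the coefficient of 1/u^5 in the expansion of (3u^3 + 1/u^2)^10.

3240

General term: C(10,j)·(3u^3)^j·(1/u^2)^(10-j), with u-exponent 3j − 2(10−j) = 5j − 20.
Set 5j − 20 = -5: j = 3.
C(10,3) = 120; 3^3 = 27; 1^7 = 1.
Coefficient = 120 · 27 · 1 = 3240.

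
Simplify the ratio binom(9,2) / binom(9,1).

4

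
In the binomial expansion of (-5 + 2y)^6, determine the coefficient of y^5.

The general term is C(6,j)·(-5)^j·(2y)^(6-j); the y^5 term has j = 1.
C(6,1) = 6.
Coefficient = C(6,1) · (-5)^1 · 2^5 = 6 · (-5) · 32 = -960.

-960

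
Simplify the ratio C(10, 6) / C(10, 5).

C(n,k+1)/C(n,k) = (n−k)/(k+1) = (10−5)/(5+1) = 5/6.

5/6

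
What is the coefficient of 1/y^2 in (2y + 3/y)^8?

108864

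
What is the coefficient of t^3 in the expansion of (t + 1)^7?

35

The general term is C(7,j)·(t)^j·(1)^(7-j); the t^3 term has j = 3.
C(7,3) = 35.
Coefficient = C(7,3) = 35.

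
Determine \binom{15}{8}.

C(15,8) = C(15,7) by symmetry.
C(15,7) = (15·14·13·12·11·10·9) / 7! = 32432400 / 5040 = 6435.

6435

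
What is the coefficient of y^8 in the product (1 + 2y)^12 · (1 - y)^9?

11817

Coefficient of y^8 = Σ_{j} C(12,j)·2^j·C(9,8-j)·(-1)^(8-j) for j from 0 to 8.
= 9 + (-864) + 22176 + (-221760) + 997920 + (-2128896) + 2128896 + (-912384) + 126720 = 11817.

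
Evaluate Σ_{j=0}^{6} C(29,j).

1 + 29 + 406 + 3654 + 23751 + 118755 + 475020 = 621616.

621616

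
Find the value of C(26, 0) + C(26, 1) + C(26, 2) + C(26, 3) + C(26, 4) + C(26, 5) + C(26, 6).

1 + 26 + 325 + 2600 + 14950 + 65780 + 230230 = 313912.

313912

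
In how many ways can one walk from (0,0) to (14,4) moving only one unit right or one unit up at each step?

3060

Each path is a sequence of 18 steps with 14 rights: C(18,14) = 3060.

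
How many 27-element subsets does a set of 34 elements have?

C(34,27) = C(34,7) by symmetry.
C(34,7) = (34·33·32·31·30·29·28) / 7! = 27113264640 / 5040 = 5379616.

5379616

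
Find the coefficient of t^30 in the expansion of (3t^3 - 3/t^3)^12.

General term: C(12,j)·(3t^3)^j·(-3/t^3)^(12-j), with t-exponent 3j − 3(12−j) = 6j − 36.
Set 6j − 36 = 30: j = 11.
C(12,11) = 12; 3^11 = 177147; (-3)^1 = -3.
Coefficient = 12 · 177147 · (-3) = -6377292.

-6377292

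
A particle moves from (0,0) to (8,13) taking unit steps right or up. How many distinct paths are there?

203490

Each path is a sequence of 21 steps with 8 rights: C(21,8) = 203490.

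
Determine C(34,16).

2203961430

C(34,16) = (34·33·32·31·30·29·28·27·26·25·24·23·22·21·20·19) / 16! = 46113021921146019840000 / 20922789888000 = 2203961430.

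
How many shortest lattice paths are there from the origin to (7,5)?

Each path is a sequence of 12 steps with 7 rights: C(12,7) = 792.

792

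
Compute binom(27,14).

C(27,14) = C(27,13) by symmetry.
C(27,13) = (27·26·25·24·23·22·21·20·19·18·17·16·15) / 13! = 124903451312640000 / 6227020800 = 20058300.

20058300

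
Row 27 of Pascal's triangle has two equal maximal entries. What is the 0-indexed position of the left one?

13

For odd n = 27, C(27,i) peaks at i = (n−1)/2 and (n+1)/2; the lower is 13.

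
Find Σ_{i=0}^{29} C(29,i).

536870912

Setting x = 1 in (1+x)^29 gives Σ C(29,i) = 2^29 = 536870912.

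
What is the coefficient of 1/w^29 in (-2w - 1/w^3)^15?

General term: C(15,j)·(-2w)^j·(-1/w^3)^(15-j), with w-exponent 1j − 3(15−j) = 4j − 45.
Set 4j − 45 = -29: j = 4.
C(15,4) = 1365; (-2)^4 = 16; (-1)^11 = -1.
Coefficient = 1365 · 16 · (-1) = -21840.

-21840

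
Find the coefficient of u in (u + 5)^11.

The general term is C(11,j)·(u)^j·(5)^(11-j); the u^1 term has j = 1.
C(11,1) = 11.
Coefficient = C(11,1) · 5^10 = 11 · 9765625 = 107421875.

107421875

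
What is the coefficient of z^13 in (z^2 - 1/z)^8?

-8

General term: C(8,j)·(z^2)^j·(-1/z)^(8-j), with z-exponent 2j − 1(8−j) = 3j − 8.
Set 3j − 8 = 13: j = 7.
C(8,7) = 8; 1^7 = 1; (-1)^1 = -1.
Coefficient = 8 · 1 · (-1) = -8.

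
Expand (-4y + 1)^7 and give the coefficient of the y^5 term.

-21504

The general term is C(7,j)·(-4y)^j·(1)^(7-j); the y^5 term has j = 5.
C(7,5) = 21.
Coefficient = C(7,5) · (-4)^5 = 21 · (-1024) = -21504.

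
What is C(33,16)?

1166803110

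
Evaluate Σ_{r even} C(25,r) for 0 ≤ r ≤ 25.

Even-r terms of row 25 sum to 2^24 = 16777216.

16777216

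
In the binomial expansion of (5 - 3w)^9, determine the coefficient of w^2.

25312500

The general term is C(9,j)·(5)^j·(-3w)^(9-j); the w^2 term has j = 7.
C(9,7) = 36.
Coefficient = C(9,7) · 5^7 · (-3)^2 = 36 · 78125 · 9 = 25312500.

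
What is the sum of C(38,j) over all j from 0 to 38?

274877906944

The entries of row 38 sum to 2^38 = 274877906944.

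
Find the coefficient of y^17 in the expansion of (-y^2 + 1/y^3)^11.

General term: C(11,j)·(-y^2)^j·(1/y^3)^(11-j), with y-exponent 2j − 3(11−j) = 5j − 33.
Set 5j − 33 = 17: j = 10.
C(11,10) = 11; (-1)^10 = 1; 1^1 = 1.
Coefficient = 11 · 1 · 1 = 11.

11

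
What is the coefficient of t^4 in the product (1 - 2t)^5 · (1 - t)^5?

Coefficient of t^4 = Σ_{j} C(5,j)·(-2)^j·C(5,4-j)·(-1)^(4-j) for j from 0 to 4.
= 5 + 100 + 400 + 400 + 80 = 985.

985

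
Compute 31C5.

169911

C(31,5) = (31·30·29·28·27) / 5! = 20389320 / 120 = 169911.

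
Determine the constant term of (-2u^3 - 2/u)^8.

General term: C(8,j)·(-2u^3)^j·(-2/u)^(8-j), with u-exponent 3j − 1(8−j) = 4j − 8.
Set 4j − 8 = 0: j = 2.
C(8,2) = 28; (-2)^2 = 4; (-2)^6 = 64.
Coefficient = 28 · 4 · 64 = 7168.

7168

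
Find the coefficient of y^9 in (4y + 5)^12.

The general term is C(12,j)·(4y)^j·(5)^(12-j); the y^9 term has j = 9.
C(12,9) = 220.
Coefficient = C(12,9) · 4^9 · 5^3 = 220 · 262144 · 125 = 7208960000.

7208960000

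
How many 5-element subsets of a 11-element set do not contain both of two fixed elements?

All 5-subsets: C(11,5) = 462. Those containing both fixed elements: C(9,3) = 84.
462 − 84 = 378.

378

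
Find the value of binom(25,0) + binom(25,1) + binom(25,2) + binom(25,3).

1 + 25 + 300 + 2300 = 2626.

2626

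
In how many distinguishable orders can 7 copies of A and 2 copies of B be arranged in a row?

Choose positions for the A's: C(9,7) = 36.

36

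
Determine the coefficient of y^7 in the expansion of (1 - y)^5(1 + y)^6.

Coefficient of y^7 = Σ_{j} C(5,j)·(-1)^j·C(6,7-j)·1^(7-j) for j from 1 to 5.
= (-5) + 60 + (-150) + 100 + (-15) = -10.

-10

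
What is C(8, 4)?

C(8,4) = (8·7·6·5) / 4! = 1680 / 24 = 70.

70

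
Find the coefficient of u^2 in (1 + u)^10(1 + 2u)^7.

269

Coefficient of u^2 = Σ_{j} C(10,j)·1^j·C(7,2-j)·2^(2-j) for j from 0 to 2.
= 84 + 140 + 45 = 269.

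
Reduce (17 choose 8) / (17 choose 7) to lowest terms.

C(n,k+1)/C(n,k) = (n−k)/(k+1) = (17−7)/(7+1) = 10/8 = 5/4.

5/4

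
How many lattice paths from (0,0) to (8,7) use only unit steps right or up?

6435

Each path is a sequence of 15 steps with 8 rights: C(15,8) = 6435.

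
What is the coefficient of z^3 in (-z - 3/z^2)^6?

18

General term: C(6,j)·(-z)^j·(-3/z^2)^(6-j), with z-exponent 1j − 2(6−j) = 3j − 12.
Set 3j − 12 = 3: j = 5.
C(6,5) = 6; (-1)^5 = -1; (-3)^1 = -3.
Coefficient = 6 · (-1) · (-3) = 18.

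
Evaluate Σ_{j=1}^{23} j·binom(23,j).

96468992

Since j·C(23,j) = 23·C(22,j−1), the sum is 23·2^22 = 23·4194304 = 96468992.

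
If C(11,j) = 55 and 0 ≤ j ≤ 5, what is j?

2

C(11,j) increases on 0 ≤ j ≤ 5. C(11,1) = 11 and C(11,2) = 55, so j = 2.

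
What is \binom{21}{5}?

20349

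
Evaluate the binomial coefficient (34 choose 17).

2333606220

C(34,17) = (34·33·32·31·30·29·28·27·26·25·24·23·22·21·20·19·18) / 17! = 830034394580628357120000 / 355687428096000 = 2333606220.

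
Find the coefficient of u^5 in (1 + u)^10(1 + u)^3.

1287

(1 + u)^10(1 + u)^3 = (1 + u)^13, so the coefficient of u^5 is C(13,5)·1^5 = 1287·1 = 1287.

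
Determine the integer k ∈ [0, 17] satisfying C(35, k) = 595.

C(35,k) increases on 0 ≤ k ≤ 17. C(35,1) = 35 and C(35,2) = 595, so k = 2.

2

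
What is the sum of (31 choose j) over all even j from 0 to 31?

Half of (1+1)^31 + (1−1)^31 gives the even-index sum: 2^30 = 1073741824.

1073741824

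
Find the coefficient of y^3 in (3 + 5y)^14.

The general term is C(14,j)·(3)^j·(5y)^(14-j); the y^3 term has j = 11.
C(14,11) = 364.
Coefficient = C(14,11) · 3^11 · 5^3 = 364 · 177147 · 125 = 8060188500.

8060188500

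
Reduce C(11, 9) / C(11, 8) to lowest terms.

1/3

C(n,k+1)/C(n,k) = (n−k)/(k+1) = (11−8)/(8+1) = 3/9 = 1/3.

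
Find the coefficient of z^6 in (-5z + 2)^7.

218750

The general term is C(7,j)·(-5z)^j·(2)^(7-j); the z^6 term has j = 6.
C(7,6) = 7.
Coefficient = C(7,6) · (-5)^6 · 2^1 = 7 · 15625 · 2 = 218750.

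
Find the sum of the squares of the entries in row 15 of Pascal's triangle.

155117520

Σ C(15,k)² is the coefficient of x^15 in (1+x)^15(1+x)^15 = (1+x)^30, i.e. C(30,15) = 155117520.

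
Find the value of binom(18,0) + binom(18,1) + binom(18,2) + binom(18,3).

988

1 + 18 + 153 + 816 = 988.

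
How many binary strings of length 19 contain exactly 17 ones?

171

Choose the 17 positions: C(19,17) = 171.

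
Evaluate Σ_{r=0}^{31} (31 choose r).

2147483648

Setting x = 1 in (1+x)^31 gives Σ C(31,r) = 2^31 = 2147483648.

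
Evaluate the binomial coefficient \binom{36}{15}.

5567902560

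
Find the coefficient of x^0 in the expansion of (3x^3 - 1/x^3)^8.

5670

General term: C(8,j)·(3x^3)^j·(-1/x^3)^(8-j), with x-exponent 3j − 3(8−j) = 6j − 24.
Set 6j − 24 = 0: j = 4.
C(8,4) = 70; 3^4 = 81; (-1)^4 = 1.
Coefficient = 70 · 81 · 1 = 5670.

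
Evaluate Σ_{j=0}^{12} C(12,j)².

By Vandermonde's identity, Σ C(12,j)² = C(24,12) = 2704156.

2704156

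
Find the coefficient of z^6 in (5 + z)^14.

1173046875

The general term is C(14,j)·(5)^j·(z)^(14-j); the z^6 term has j = 8.
C(14,8) = 3003.
Coefficient = C(14,8) · 5^8 = 3003 · 390625 = 1173046875.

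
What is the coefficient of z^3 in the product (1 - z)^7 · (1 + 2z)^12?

381

Coefficient of z^3 = Σ_{j} C(7,j)·(-1)^j·C(12,3-j)·2^(3-j) for j from 0 to 3.
= 1760 + (-1848) + 504 + (-35) = 381.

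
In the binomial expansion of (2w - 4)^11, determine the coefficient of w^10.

The general term is C(11,j)·(2w)^j·(-4)^(11-j); the w^10 term has j = 10.
C(11,10) = 11.
Coefficient = C(11,10) · 2^10 · (-4)^1 = 11 · 1024 · (-4) = -45056.

-45056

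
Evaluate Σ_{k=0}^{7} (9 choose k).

1 + 9 + 36 + 84 + 126 + 126 + 84 + 36 = 502.

502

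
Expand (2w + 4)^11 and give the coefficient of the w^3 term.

The general term is C(11,j)·(2w)^j·(4)^(11-j); the w^3 term has j = 3.
C(11,3) = 165.
Coefficient = C(11,3) · 2^3 · 4^8 = 165 · 8 · 65536 = 86507520.

86507520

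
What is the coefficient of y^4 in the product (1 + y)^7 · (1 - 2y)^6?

-5

Coefficient of y^4 = Σ_{j} C(7,j)·1^j·C(6,4-j)·(-2)^(4-j) for j from 0 to 4.
= 240 + (-1120) + 1260 + (-420) + 35 = -5.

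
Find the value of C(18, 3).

C(18,3) = (18·17·16) / 3! = 4896 / 6 = 816.

816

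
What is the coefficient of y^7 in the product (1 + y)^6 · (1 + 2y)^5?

Coefficient of y^7 = Σ_{j} C(6,j)·1^j·C(5,7-j)·2^(7-j) for j from 2 to 6.
= 480 + 1600 + 1200 + 240 + 10 = 3530.

3530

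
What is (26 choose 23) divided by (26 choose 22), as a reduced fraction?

4/23

C(n,k+1)/C(n,k) = (n−k)/(k+1) = (26−22)/(22+1) = 4/23.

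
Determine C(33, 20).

573166440

C(33,20) = C(33,13) by symmetry.
C(33,13) = (33·32·31·30·29·28·27·26·25·24·23·22·21) / 13! = 3569119343741952000 / 6227020800 = 573166440.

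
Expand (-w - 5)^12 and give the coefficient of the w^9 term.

27500

The general term is C(12,j)·(-w)^j·(-5)^(12-j); the w^9 term has j = 9.
C(12,9) = 220.
Coefficient = C(12,9) · (-1)^9 · (-5)^3 = 220 · (-1) · (-125) = 27500.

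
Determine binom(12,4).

495

C(12,4) = (12·11·10·9) / 4! = 11880 / 24 = 495.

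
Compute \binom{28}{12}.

C(28,12) = (28·27·26·25·24·23·22·21·20·19·18·17) / 12! = 14572069319808000 / 479001600 = 30421755.

30421755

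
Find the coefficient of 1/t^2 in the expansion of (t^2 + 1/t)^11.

165

General term: C(11,j)·(t^2)^j·(1/t)^(11-j), with t-exponent 2j − 1(11−j) = 3j − 11.
Set 3j − 11 = -2: j = 3.
C(11,3) = 165; 1^3 = 1; 1^8 = 1.
Coefficient = 165 · 1 · 1 = 165.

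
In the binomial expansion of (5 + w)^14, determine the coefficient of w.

17089843750

The general term is C(14,j)·(5)^j·(w)^(14-j); the w^1 term has j = 13.
C(14,13) = 14.
Coefficient = C(14,13) · 5^13 = 14 · 1220703125 = 17089843750.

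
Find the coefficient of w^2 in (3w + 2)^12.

The general term is C(12,j)·(3w)^j·(2)^(12-j); the w^2 term has j = 2.
C(12,2) = 66.
Coefficient = C(12,2) · 3^2 · 2^10 = 66 · 9 · 1024 = 608256.

608256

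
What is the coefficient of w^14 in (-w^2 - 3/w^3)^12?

General term: C(12,j)·(-w^2)^j·(-3/w^3)^(12-j), with w-exponent 2j − 3(12−j) = 5j − 36.
Set 5j − 36 = 14: j = 10.
C(12,10) = 66; (-1)^10 = 1; (-3)^2 = 9.
Coefficient = 66 · 1 · 9 = 594.

594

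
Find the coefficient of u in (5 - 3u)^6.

The general term is C(6,j)·(5)^j·(-3u)^(6-j); the u^1 term has j = 5.
C(6,5) = 6.
Coefficient = C(6,5) · 5^5 · (-3)^1 = 6 · 3125 · (-3) = -56250.

-56250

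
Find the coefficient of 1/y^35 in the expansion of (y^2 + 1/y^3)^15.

105

General term: C(15,j)·(y^2)^j·(1/y^3)^(15-j), with y-exponent 2j − 3(15−j) = 5j − 45.
Set 5j − 45 = -35: j = 2.
C(15,2) = 105; 1^2 = 1; 1^13 = 1.
Coefficient = 105 · 1 · 1 = 105.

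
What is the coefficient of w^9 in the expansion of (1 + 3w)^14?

39405366

The general term is C(14,j)·(1)^j·(3w)^(14-j); the w^9 term has j = 5.
C(14,5) = 2002.
Coefficient = C(14,5) · 3^9 = 2002 · 19683 = 39405366.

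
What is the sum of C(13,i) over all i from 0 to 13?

Setting x = 1 in (1+x)^13 gives Σ C(13,i) = 2^13 = 8192.

8192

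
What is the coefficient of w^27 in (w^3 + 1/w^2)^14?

364

General term: C(14,j)·(w^3)^j·(1/w^2)^(14-j), with w-exponent 3j − 2(14−j) = 5j − 28.
Set 5j − 28 = 27: j = 11.
C(14,11) = 364; 1^11 = 1; 1^3 = 1.
Coefficient = 364 · 1 · 1 = 364.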